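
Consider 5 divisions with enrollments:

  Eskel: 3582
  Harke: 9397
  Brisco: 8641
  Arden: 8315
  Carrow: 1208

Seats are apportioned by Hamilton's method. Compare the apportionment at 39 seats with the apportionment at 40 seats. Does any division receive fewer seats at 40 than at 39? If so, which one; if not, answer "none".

At 39 seats: Eskel 4, Harke 12, Brisco 11, Arden 10, Carrow 2.
At 40 seats: Eskel 5, Harke 12, Brisco 11, Arden 11, Carrow 1.
Carrow drops from 2 to 1.

Carrow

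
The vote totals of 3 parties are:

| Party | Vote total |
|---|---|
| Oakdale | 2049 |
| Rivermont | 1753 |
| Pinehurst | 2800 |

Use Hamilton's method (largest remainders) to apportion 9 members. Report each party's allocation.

Oakdale: 3, Rivermont: 2, Pinehurst: 4

Standard divisor: 6602 ÷ 9 ≈ 733.556.
Standard quotas: Oakdale 2.793, Rivermont 2.390, Pinehurst 3.817.
Lower quotas: Oakdale 2, Rivermont 2, Pinehurst 3 (sum 7, leaving 2 seats).
Remainders in descending order: Pinehurst 0.817, Oakdale 0.793, Rivermont 0.390.
The surplus seats go to Pinehurst, Oakdale.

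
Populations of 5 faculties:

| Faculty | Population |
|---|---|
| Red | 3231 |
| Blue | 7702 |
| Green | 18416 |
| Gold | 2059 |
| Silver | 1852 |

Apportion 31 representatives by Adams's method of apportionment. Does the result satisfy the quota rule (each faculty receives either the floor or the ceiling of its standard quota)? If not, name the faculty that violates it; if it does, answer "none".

none

Standard quotas: Red 3.011, Blue 7.179, Green 17.165, Gold 1.919, Silver 1.726.
Adams allocation: Red 3, Blue 7, Green 17, Gold 2, Silver 2.
Every allocation lies between the lower and upper quota.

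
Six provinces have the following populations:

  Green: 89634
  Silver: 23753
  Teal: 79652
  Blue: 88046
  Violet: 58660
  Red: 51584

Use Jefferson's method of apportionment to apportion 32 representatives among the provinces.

Green 7, Silver 2, Teal 7, Blue 7, Violet 5, Red 4

Standard divisor 391329/32 ≈ 12229.031; standard quotas: Green 7.330, Silver 1.942, Teal 6.513, Blue 7.200, Violet 4.797, Red 4.218.
Rounding down gives 7, 1, 6, 7, 4, 4 = 29 seats, so the divisor must be adjusted.
With modified divisor 11300: modified quotas Green 7.932, Silver 2.102, Teal 7.049, Blue 7.792, Violet 5.191, Red 4.565.
Rounding down: Green 7, Silver 2, Teal 7, Blue 7, Violet 5, Red 4 (total 32).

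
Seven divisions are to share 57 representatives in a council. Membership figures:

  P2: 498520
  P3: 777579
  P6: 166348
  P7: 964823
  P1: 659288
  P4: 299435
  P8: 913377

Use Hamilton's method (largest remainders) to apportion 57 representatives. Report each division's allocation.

Standard divisor: 4279370 ÷ 57 ≈ 75076.667.
Standard quotas: P2 6.6401, P3 10.3571, P6 2.2157, P7 12.8512, P1 8.7815, P4 3.9884, P8 12.1659.
Lower quotas: P2 6, P3 10, P6 2, P7 12, P1 8, P4 3, P8 12 (sum 53, leaving 4 seats).
Remainders in descending order: P4 0.9884, P7 0.8512, P1 0.7815, P2 0.6401, P3 0.3571, P6 0.2157, P8 0.1659.
Largest remainders: P4, P7, P1, P2 receive the extra seats.

P2 7, P3 10, P6 2, P7 13, P1 9, P4 4, P8 12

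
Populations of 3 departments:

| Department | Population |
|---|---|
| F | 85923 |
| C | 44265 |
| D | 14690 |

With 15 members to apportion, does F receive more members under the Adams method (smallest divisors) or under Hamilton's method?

Hamilton

Adams: F 8, C 5, D 2.
Hamilton: F 9, C 5, D 1.
F gets 8 under Adams and 9 under Hamilton.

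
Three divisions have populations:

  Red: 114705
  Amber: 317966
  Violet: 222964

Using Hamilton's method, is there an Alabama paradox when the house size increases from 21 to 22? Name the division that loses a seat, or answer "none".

none

At 21 seats: Red 4, Amber 10, Violet 7.
At 22 seats: Red 4, Amber 11, Violet 7.
No division's allocation decreased.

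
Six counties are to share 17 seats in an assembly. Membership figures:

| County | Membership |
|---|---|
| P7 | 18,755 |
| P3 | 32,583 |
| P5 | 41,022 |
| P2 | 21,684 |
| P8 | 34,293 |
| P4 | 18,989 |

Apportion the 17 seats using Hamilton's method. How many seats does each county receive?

The standard divisor is 167326/17 ≈ 9842.706.
Standard quotas: P7 1.9055, P3 3.3104, P5 4.1678, P2 2.2031, P8 3.4841, P4 1.9292.
Lower quotas: P7 1, P3 3, P5 4, P2 2, P8 3, P4 1 (sum 14, leaving 3 seats).
Remainders in descending order: P4 0.9292, P7 0.9055, P8 0.4841, P3 0.3104, P2 0.2031, P5 0.1678.
Largest remainders: P4, P7, P8 receive the extra seats.

P7: 2, P3: 3, P5: 4, P2: 2, P8: 4, P4: 2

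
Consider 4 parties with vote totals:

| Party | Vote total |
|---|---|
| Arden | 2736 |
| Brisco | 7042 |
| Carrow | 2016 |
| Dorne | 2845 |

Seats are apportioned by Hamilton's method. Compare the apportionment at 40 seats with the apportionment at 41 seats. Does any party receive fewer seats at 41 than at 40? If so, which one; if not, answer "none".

Carrow

At 40 seats: Arden 7, Brisco 19, Carrow 6, Dorne 8.
At 41 seats: Arden 8, Brisco 20, Carrow 5, Dorne 8.
Carrow drops from 6 to 5.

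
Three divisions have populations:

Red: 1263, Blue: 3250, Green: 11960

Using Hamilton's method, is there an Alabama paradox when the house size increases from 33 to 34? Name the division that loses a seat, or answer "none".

At 33 seats: Red 3, Blue 6, Green 24.
At 34 seats: Red 2, Blue 7, Green 25.
Red drops from 3 to 2.

Red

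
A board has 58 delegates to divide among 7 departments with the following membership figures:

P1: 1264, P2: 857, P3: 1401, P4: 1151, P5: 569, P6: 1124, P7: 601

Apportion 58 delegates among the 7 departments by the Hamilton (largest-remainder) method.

Standard divisor: 6967 ÷ 58 ≈ 120.121.
Standard quotas: P1 10.523, P2 7.134, P3 11.663, P4 9.582, P5 4.737, P6 9.357, P7 5.003.
Lower quotas: P1 10, P2 7, P3 11, P4 9, P5 4, P6 9, P7 5 (sum 55, leaving 3 seats).
Remainders in descending order: P5 0.737, P3 0.663, P4 0.582, P1 0.523, P6 0.357, P2 0.134, P7 0.003.
The surplus seats go to P5, P3, P4.

P1 10, P2 7, P3 12, P4 10, P5 5, P6 9, P7 5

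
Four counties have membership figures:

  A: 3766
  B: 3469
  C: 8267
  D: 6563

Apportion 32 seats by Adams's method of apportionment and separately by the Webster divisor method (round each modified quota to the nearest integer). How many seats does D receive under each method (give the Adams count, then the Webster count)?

Adams: A 6, B 5, C 12, D 9.
Webster: A 5, B 5, C 12, D 10.
D gets 9 under Adams and 10 under Webster.

9 and 10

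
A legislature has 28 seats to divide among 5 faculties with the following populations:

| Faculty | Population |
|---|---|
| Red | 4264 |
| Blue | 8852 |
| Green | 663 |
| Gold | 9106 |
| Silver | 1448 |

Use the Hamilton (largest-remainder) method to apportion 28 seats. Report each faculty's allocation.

Red 5, Blue 10, Green 1, Gold 10, Silver 2

The standard divisor is 24333/28 ≈ 869.036.
Standard quotas: Red 4.9066, Blue 10.1860, Green 0.7629, Gold 10.4783, Silver 1.6662.
Lower quotas: Red 4, Blue 10, Green 0, Gold 10, Silver 1 (sum 25, leaving 3 seats).
Remainders in descending order: Red 0.9066, Green 0.7629, Silver 0.6662, Gold 0.4783, Blue 0.1860.
The surplus seats go to Red, Green, Silver.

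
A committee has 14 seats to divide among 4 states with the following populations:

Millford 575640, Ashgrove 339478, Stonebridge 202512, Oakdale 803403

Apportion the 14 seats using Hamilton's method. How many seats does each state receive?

Standard divisor: 1921033 ÷ 14 ≈ 137216.643.
Standard quotas: Millford 4.1951, Ashgrove 2.4740, Stonebridge 1.4759, Oakdale 5.8550.
Lower quotas: Millford 4, Ashgrove 2, Stonebridge 1, Oakdale 5 (sum 12, leaving 2 seats).
Remainders in descending order: Oakdale 0.8550, Stonebridge 0.4759, Ashgrove 0.4740, Millford 0.1951.
Largest remainders: Oakdale, Stonebridge receive the extra seats.

Millford 4, Ashgrove 2, Stonebridge 2, Oakdale 6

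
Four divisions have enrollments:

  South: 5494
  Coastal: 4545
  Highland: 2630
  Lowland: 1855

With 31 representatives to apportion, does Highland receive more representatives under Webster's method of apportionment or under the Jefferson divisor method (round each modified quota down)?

Webster

Webster: South 11, Coastal 10, Highland 6, Lowland 4.
Jefferson: South 12, Coastal 10, Highland 5, Lowland 4.
Highland gets 6 under Webster and 5 under Jefferson.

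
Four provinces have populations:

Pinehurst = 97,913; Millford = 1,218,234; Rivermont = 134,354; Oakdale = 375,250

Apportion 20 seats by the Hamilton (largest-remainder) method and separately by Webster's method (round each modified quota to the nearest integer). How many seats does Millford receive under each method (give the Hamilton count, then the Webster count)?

13 and 14

Hamilton: Pinehurst 1, Millford 13, Rivermont 2, Oakdale 4.
Webster: Pinehurst 1, Millford 14, Rivermont 1, Oakdale 4.
Millford gets 13 under Hamilton and 14 under Webster.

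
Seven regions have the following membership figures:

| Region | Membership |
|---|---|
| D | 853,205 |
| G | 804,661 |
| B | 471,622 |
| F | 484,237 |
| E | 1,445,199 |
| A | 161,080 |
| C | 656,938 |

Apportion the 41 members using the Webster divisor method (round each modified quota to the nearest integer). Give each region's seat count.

Standard divisor 4876942/41 ≈ 118949.805; standard quotas: D 7.173, G 6.765, B 3.965, F 4.071, E 12.150, A 1.354, C 5.523.
Rounding to the nearest integer gives D 7, G 7, B 4, F 4, E 12, A 1, C 6 — total 41, matching the house size, so no adjustment is needed.

D: 7, G: 7, B: 4, F: 4, E: 12, A: 1, C: 6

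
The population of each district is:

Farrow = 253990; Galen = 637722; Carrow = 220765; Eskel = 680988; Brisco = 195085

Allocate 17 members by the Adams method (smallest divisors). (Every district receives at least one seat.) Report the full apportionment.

Farrow: 2; Galen: 5; Carrow: 2; Eskel: 6; Brisco: 2

Standard divisor 1988550/17 ≈ 116973.529; standard quotas: Farrow 2.171, Galen 5.452, Carrow 1.887, Eskel 5.822, Brisco 1.668.
Rounding up gives 3, 6, 2, 6, 2 = 19 seats, so the divisor must be adjusted.
With modified divisor 131900: modified quotas Farrow 1.926, Galen 4.835, Carrow 1.674, Eskel 5.163, Brisco 1.479.
Rounding up: Farrow 2, Galen 5, Carrow 2, Eskel 6, Brisco 2 (total 17).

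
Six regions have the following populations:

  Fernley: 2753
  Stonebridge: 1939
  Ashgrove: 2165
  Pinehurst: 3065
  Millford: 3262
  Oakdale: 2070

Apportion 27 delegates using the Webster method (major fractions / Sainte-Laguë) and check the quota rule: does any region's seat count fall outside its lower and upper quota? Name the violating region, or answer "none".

none

Standard quotas: Fernley 4.873, Stonebridge 3.432, Ashgrove 3.832, Pinehurst 5.425, Millford 5.774, Oakdale 3.664.
Webster allocation: Fernley 5, Stonebridge 3, Ashgrove 4, Pinehurst 5, Millford 6, Oakdale 4.
Every allocation lies between the lower and upper quota.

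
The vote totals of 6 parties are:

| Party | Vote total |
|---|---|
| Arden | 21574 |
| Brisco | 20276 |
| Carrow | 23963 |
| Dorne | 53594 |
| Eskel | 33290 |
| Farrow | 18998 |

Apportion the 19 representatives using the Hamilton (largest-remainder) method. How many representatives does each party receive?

Arden: 2; Brisco: 2; Carrow: 3; Dorne: 6; Eskel: 4; Farrow: 2

The standard divisor is 171695/19 ≈ 9036.579.
Standard quotas: Arden 2.3874, Brisco 2.2438, Carrow 2.6518, Dorne 5.9308, Eskel 3.6839, Farrow 2.1023.
Lower quotas: Arden 2, Brisco 2, Carrow 2, Dorne 5, Eskel 3, Farrow 2 (sum 16, leaving 3 seats).
Remainders in descending order: Dorne 0.9308, Eskel 0.6839, Carrow 0.6518, Arden 0.3874, Brisco 0.2438, Farrow 0.1023.
The surplus seats go to Dorne, Eskel, Carrow.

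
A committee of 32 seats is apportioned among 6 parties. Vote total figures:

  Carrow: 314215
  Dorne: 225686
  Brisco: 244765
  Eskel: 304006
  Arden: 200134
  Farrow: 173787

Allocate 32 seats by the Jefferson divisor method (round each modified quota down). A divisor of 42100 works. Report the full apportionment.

Carrow: 7; Dorne: 5; Brisco: 5; Eskel: 7; Arden: 4; Farrow: 4

With modified divisor 42100: modified quotas Carrow 7.464, Dorne 5.361, Brisco 5.814, Eskel 7.221, Arden 4.754, Farrow 4.128.
Rounding down: Carrow 7, Dorne 5, Brisco 5, Eskel 7, Arden 4, Farrow 4 (total 32).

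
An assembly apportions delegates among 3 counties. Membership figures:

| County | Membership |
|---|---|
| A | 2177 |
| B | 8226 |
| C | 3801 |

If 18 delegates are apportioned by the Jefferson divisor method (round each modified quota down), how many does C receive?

5

Standard divisor 14204/18 ≈ 789.111; standard quotas: A 2.759, B 10.424, C 4.817.
Rounding down gives 2, 10, 4 = 16 seats, so the divisor must be adjusted.
With modified divisor 740: modified quotas A 2.942, B 11.116, C 5.136.
Rounding down: A 2, B 11, C 5 (total 18).
C receives 5.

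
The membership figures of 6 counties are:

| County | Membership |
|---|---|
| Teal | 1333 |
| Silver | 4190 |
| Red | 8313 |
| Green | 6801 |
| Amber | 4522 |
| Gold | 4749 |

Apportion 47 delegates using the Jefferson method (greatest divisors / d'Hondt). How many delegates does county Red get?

Standard divisor 29908/47 ≈ 636.34; standard quotas: Teal 2.095, Silver 6.585, Red 13.064, Green 10.688, Amber 7.106, Gold 7.463.
Rounding down gives 2, 6, 13, 10, 7, 7 = 45 seats, so the divisor must be adjusted.
With modified divisor 596: modified quotas Teal 2.237, Silver 7.030, Red 13.948, Green 11.411, Amber 7.587, Gold 7.968.
Rounding down: Teal 2, Silver 7, Red 13, Green 11, Amber 7, Gold 7 (total 47).
Red receives 13.

13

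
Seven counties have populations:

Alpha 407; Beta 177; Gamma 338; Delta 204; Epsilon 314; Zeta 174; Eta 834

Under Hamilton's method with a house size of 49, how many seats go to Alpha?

8

The standard divisor is 2448/49 ≈ 49.959.
Standard quotas: Alpha 8.147, Beta 3.543, Gamma 6.766, Delta 4.083, Epsilon 6.285, Zeta 3.483, Eta 16.694.
Lower quotas: Alpha 8, Beta 3, Gamma 6, Delta 4, Epsilon 6, Zeta 3, Eta 16 (sum 46, leaving 3 seats).
Remainders in descending order: Gamma 0.766, Eta 0.694, Beta 0.543, Zeta 0.483, Epsilon 0.285, Alpha 0.147, Delta 0.083.
Largest remainders: Gamma, Eta, Beta receive the extra seats.
Alpha receives 8.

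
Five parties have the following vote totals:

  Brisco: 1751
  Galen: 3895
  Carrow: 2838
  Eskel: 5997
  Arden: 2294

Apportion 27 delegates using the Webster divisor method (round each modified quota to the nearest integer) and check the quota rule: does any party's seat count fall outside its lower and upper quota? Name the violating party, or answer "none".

Standard quotas: Brisco 2.818, Galen 6.269, Carrow 4.568, Eskel 9.652, Arden 3.692.
Webster allocation: Brisco 3, Galen 6, Carrow 4, Eskel 10, Arden 4.
Every allocation lies between the lower and upper quota.

none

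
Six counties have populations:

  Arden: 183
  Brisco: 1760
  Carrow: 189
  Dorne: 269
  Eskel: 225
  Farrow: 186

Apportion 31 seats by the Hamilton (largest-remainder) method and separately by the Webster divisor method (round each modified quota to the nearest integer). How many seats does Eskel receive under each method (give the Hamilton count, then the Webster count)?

3 and 2

Hamilton: Arden 2, Brisco 19, Carrow 2, Dorne 3, Eskel 3, Farrow 2.
Webster: Arden 2, Brisco 20, Carrow 2, Dorne 3, Eskel 2, Farrow 2.
Eskel gets 3 under Hamilton and 2 under Webster.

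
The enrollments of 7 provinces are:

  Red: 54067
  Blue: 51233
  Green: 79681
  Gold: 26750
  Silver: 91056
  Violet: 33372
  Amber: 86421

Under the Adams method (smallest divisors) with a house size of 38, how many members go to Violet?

Standard divisor 422580/38 ≈ 11120.526; standard quotas: Red 4.862, Blue 4.607, Green 7.165, Gold 2.405, Silver 8.188, Violet 3.001, Amber 7.771.
Rounding up gives 5, 5, 8, 3, 9, 4, 8 = 42 seats, so the divisor must be adjusted.
With modified divisor 12600: modified quotas Red 4.291, Blue 4.066, Green 6.324, Gold 2.123, Silver 7.227, Violet 2.649, Amber 6.859.
Rounding up: Red 5, Blue 5, Green 7, Gold 3, Silver 8, Violet 3, Amber 7 (total 38).
Violet receives 3.

3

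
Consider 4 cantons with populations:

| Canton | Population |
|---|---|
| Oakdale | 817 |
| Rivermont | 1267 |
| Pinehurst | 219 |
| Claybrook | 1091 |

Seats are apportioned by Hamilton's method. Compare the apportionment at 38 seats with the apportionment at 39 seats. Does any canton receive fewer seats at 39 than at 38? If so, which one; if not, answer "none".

Pinehurst

At 38 seats: Oakdale 9, Rivermont 14, Pinehurst 3, Claybrook 12.
At 39 seats: Oakdale 9, Rivermont 15, Pinehurst 2, Claybrook 13.
Pinehurst drops from 3 to 2.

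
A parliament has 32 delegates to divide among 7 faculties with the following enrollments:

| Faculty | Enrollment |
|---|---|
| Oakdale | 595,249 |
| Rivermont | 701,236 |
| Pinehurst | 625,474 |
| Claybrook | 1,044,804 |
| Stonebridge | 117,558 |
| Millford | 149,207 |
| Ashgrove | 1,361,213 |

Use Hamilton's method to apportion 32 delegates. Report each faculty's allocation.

Oakdale: 4; Rivermont: 5; Pinehurst: 4; Claybrook: 7; Stonebridge: 1; Millford: 1; Ashgrove: 10

The standard divisor is 4594741/32 ≈ 143585.656.
Standard quotas: Oakdale 4.1456, Rivermont 4.8837, Pinehurst 4.3561, Claybrook 7.2765, Stonebridge 0.8187, Millford 1.0391, Ashgrove 9.4801.
Lower quotas: Oakdale 4, Rivermont 4, Pinehurst 4, Claybrook 7, Stonebridge 0, Millford 1, Ashgrove 9 (sum 29, leaving 3 seats).
Remainders in descending order: Rivermont 0.8837, Stonebridge 0.8187, Ashgrove 0.4801, Pinehurst 0.3561, Claybrook 0.2765, Oakdale 0.1456, Millford 0.0391.
The surplus seats go to Rivermont, Stonebridge, Ashgrove.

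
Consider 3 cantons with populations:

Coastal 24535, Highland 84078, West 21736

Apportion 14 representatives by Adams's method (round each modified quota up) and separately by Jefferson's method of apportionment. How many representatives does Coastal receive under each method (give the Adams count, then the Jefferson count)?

Adams: Coastal 3, Highland 8, West 3.
Jefferson: Coastal 2, Highland 10, West 2.
Coastal gets 3 under Adams and 2 under Jefferson.

3 and 2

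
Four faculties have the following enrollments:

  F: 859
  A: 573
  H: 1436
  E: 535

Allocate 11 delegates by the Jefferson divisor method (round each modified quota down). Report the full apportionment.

F=3, A=2, H=5, E=1

Standard divisor 3403/11 ≈ 309.364; standard quotas: F 2.777, A 1.852, H 4.642, E 1.729.
Rounding down gives 2, 1, 4, 1 = 8 seats, so the divisor must be adjusted.
With modified divisor 280: modified quotas F 3.068, A 2.046, H 5.129, E 1.911.
Rounding down: F 3, A 2, H 5, E 1 (total 11).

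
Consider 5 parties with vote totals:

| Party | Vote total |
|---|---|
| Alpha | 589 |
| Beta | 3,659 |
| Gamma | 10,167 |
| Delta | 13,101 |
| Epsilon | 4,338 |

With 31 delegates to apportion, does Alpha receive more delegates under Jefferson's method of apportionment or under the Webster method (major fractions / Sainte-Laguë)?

Jefferson: Alpha 0, Beta 3, Gamma 10, Delta 14, Epsilon 4.
Webster: Alpha 1, Beta 3, Gamma 10, Delta 13, Epsilon 4.
Alpha gets 0 under Jefferson and 1 under Webster.

Webster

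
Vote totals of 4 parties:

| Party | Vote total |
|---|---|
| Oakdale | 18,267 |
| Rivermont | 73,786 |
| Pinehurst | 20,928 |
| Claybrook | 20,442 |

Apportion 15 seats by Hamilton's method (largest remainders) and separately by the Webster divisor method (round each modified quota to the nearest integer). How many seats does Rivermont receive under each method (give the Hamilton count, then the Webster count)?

Hamilton: Oakdale 2, Rivermont 8, Pinehurst 3, Claybrook 2.
Webster: Oakdale 2, Rivermont 9, Pinehurst 2, Claybrook 2.
Rivermont gets 8 under Hamilton and 9 under Webster.

8 and 9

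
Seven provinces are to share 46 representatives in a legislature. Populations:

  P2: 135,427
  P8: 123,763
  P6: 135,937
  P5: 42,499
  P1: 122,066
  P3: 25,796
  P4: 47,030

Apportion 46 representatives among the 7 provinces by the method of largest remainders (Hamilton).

Total 632518; standard divisor 632518/46 ≈ 13750.391.
Standard quotas: P2 9.8490, P8 9.0007, P6 9.8860, P5 3.0907, P1 8.8773, P3 1.8760, P4 3.4203.
Lower quotas: P2 9, P8 9, P6 9, P5 3, P1 8, P3 1, P4 3 (sum 42, leaving 4 seats).
Remainders in descending order: P6 0.8860, P1 0.8773, P3 0.8760, P2 0.8490, P4 0.4203, P5 0.0907, P8 0.0007.
Largest remainders: P6, P1, P3, P2 receive the extra seats.

P2=10, P8=9, P6=10, P5=3, P1=9, P3=2, P4=3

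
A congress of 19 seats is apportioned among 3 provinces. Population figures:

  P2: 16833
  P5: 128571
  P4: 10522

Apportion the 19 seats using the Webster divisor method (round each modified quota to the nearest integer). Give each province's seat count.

Standard divisor 155926/19 ≈ 8206.632; standard quotas: P2 2.051, P5 15.667, P4 1.282.
Rounding to the nearest integer gives P2 2, P5 16, P4 1 — total 19, matching the house size, so no adjustment is needed.

P2: 2, P5: 16, P4: 1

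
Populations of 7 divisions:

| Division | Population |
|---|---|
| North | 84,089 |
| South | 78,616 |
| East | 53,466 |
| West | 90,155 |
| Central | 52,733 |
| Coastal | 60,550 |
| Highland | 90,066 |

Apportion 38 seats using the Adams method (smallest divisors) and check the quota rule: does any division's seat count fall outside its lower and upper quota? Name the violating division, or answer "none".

none

Standard quotas: North 6.269, South 5.861, East 3.986, West 6.722, Central 3.932, Coastal 4.514, Highland 6.715.
Adams allocation: North 6, South 6, East 4, West 7, Central 4, Coastal 5, Highland 6.
Every allocation lies between the lower and upper quota.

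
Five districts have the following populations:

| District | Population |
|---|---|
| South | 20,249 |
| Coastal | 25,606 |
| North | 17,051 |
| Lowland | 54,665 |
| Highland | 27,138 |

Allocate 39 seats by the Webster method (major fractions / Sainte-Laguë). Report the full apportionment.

South 5; Coastal 7; North 5; Lowland 15; Highland 7

Standard divisor 144709/39 ≈ 3710.487; standard quotas: South 5.457, Coastal 6.901, North 4.595, Lowland 14.733, Highland 7.314.
Rounding to the nearest integer gives South 5, Coastal 7, North 5, Lowland 15, Highland 7 — total 39, matching the house size, so no adjustment is needed.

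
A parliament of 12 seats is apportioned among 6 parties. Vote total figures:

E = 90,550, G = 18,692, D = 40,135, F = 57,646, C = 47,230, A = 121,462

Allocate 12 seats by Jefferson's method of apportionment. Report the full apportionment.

E 3, G 0, D 1, F 2, C 1, A 5

Standard divisor 375715/12 ≈ 31309.583; standard quotas: E 2.892, G 0.597, D 1.282, F 1.841, C 1.508, A 3.879.
Rounding down gives 2, 0, 1, 1, 1, 3 = 8 seats, so the divisor must be adjusted.
With modified divisor 24000: modified quotas E 3.773, G 0.779, D 1.672, F 2.402, C 1.968, A 5.061.
Rounding down: E 3, G 0, D 1, F 2, C 1, A 5 (total 12).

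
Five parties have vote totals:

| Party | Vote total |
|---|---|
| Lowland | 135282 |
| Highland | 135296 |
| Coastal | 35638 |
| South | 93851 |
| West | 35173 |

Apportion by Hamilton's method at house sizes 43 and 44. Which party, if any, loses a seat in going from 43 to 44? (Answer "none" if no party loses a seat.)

West

At 43 seats: Lowland 13, Highland 13, Coastal 4, South 9, West 4.
At 44 seats: Lowland 14, Highland 14, Coastal 4, South 9, West 3.
West drops from 4 to 3.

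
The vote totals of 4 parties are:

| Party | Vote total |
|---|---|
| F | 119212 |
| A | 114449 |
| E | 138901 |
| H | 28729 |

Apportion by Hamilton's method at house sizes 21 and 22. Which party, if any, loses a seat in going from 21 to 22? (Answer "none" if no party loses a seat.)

At 21 seats: F 6, A 6, E 7, H 2.
At 22 seats: F 6, A 6, E 8, H 2.
No party's allocation decreased.

none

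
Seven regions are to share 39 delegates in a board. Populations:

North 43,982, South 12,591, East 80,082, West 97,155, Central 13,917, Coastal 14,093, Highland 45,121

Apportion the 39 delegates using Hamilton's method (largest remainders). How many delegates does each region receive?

North 5, South 2, East 10, West 12, Central 2, Coastal 2, Highland 6

Total 306941; standard divisor 306941/39 ≈ 7870.282.
Standard quotas: North 5.5884, South 1.5998, East 10.1752, West 12.3445, Central 1.7683, Coastal 1.7907, Highland 5.7331.
Lower quotas: North 5, South 1, East 10, West 12, Central 1, Coastal 1, Highland 5 (sum 35, leaving 4 seats).
Remainders in descending order: Coastal 0.7907, Central 0.7683, Highland 0.7331, South 0.5998, North 0.5884, West 0.3445, East 0.1752.
Largest remainders: Coastal, Central, Highland, South receive the extra seats.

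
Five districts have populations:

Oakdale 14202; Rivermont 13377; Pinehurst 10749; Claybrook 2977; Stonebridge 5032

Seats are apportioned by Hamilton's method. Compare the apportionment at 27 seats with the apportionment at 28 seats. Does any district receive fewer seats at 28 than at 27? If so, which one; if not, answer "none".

none

At 27 seats: Oakdale 8, Rivermont 8, Pinehurst 6, Claybrook 2, Stonebridge 3.
At 28 seats: Oakdale 9, Rivermont 8, Pinehurst 6, Claybrook 2, Stonebridge 3.
No district's allocation decreased.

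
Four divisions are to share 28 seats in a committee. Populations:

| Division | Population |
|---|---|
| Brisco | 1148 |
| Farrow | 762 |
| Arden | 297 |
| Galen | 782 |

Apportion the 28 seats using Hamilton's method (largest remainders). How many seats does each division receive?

Brisco 11; Farrow 7; Arden 3; Galen 7

Total 2989; standard divisor 2989/28 ≈ 106.75.
Standard quotas: Brisco 10.754, Farrow 7.138, Arden 2.782, Galen 7.326.
Lower quotas: Brisco 10, Farrow 7, Arden 2, Galen 7 (sum 26, leaving 2 seats).
Remainders in descending order: Arden 0.782, Brisco 0.754, Galen 0.326, Farrow 0.138.
Largest remainders: Arden, Brisco receive the extra seats.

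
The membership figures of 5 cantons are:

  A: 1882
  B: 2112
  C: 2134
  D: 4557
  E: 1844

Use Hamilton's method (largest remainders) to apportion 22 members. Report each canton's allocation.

Standard divisor: 12529 ÷ 22 ≈ 569.5.
Standard quotas: A 3.305, B 3.709, C 3.747, D 8.002, E 3.238.
Lower quotas: A 3, B 3, C 3, D 8, E 3 (sum 20, leaving 2 seats).
Remainders in descending order: C 0.747, B 0.709, A 0.305, E 0.238, D 0.002.
The surplus seats go to C, B.

A 3, B 4, C 4, D 8, E 3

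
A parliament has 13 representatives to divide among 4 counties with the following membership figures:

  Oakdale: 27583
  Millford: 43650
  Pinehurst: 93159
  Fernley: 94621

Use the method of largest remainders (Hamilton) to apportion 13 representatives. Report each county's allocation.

Total 259013; standard divisor 259013/13 ≈ 19924.077.
Standard quotas: Oakdale 1.3844, Millford 2.1908, Pinehurst 4.6757, Fernley 4.7491.
Lower quotas: Oakdale 1, Millford 2, Pinehurst 4, Fernley 4 (sum 11, leaving 2 seats).
Remainders in descending order: Fernley 0.7491, Pinehurst 0.6757, Oakdale 0.3844, Millford 0.1908.
The surplus seats go to Fernley, Pinehurst.

Oakdale=1, Millford=2, Pinehurst=5, Fernley=5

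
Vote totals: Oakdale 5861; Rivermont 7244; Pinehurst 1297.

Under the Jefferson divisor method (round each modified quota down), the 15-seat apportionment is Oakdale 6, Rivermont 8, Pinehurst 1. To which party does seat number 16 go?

Priority for the next seat is population ÷ (current seats + 1).
Priorities: Oakdale 837.286, Rivermont 804.889, Pinehurst 648.500.
Highest priority: Oakdale.

Oakdale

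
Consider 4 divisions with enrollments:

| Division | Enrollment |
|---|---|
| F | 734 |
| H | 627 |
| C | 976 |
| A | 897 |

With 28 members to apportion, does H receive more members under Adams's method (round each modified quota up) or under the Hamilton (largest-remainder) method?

Adams

Adams: F 6, H 6, C 8, A 8.
Hamilton: F 6, H 5, C 9, A 8.
H gets 6 under Adams and 5 under Hamilton.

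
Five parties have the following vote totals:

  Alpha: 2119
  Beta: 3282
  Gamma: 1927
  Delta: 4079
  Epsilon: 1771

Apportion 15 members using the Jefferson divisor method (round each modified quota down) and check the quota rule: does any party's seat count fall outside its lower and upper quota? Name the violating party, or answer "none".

Standard quotas: Alpha 2.412, Beta 3.736, Gamma 2.193, Delta 4.643, Epsilon 2.016.
Jefferson allocation: Alpha 2, Beta 4, Gamma 2, Delta 5, Epsilon 2.
Every allocation lies between the lower and upper quota.

none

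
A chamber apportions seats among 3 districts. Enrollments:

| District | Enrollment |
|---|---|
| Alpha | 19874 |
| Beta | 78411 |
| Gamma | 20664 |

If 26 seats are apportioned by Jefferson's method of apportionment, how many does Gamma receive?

Standard divisor 118949/26 ≈ 4574.962; standard quotas: Alpha 4.344, Beta 17.139, Gamma 4.517.
Rounding down gives 4, 17, 4 = 25 seats, so the divisor must be adjusted.
With modified divisor 4200: modified quotas Alpha 4.732, Beta 18.669, Gamma 4.920.
Rounding down: Alpha 4, Beta 18, Gamma 4 (total 26).
Gamma receives 4.

4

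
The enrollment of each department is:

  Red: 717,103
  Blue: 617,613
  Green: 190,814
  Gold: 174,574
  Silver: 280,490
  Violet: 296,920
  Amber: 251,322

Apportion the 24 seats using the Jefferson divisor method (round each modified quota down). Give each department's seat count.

Red 7, Blue 6, Green 2, Gold 1, Silver 3, Violet 3, Amber 2

Standard divisor 2528836/24 ≈ 105368.167; standard quotas: Red 6.806, Blue 5.861, Green 1.811, Gold 1.657, Silver 2.662, Violet 2.818, Amber 2.385.
Rounding down gives 6, 5, 1, 1, 2, 2, 2 = 19 seats, so the divisor must be adjusted.
With modified divisor 91600: modified quotas Red 7.829, Blue 6.742, Green 2.083, Gold 1.906, Silver 3.062, Violet 3.241, Amber 2.744.
Rounding down: Red 7, Blue 6, Green 2, Gold 1, Silver 3, Violet 3, Amber 2 (total 24).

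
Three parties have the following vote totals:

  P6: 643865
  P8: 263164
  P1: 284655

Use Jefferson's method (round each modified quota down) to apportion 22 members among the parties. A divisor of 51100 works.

P6=12, P8=5, P1=5

With modified divisor 51100: modified quotas P6 12.600, P8 5.150, P1 5.571.
Rounding down: P6 12, P8 5, P1 5 (total 22).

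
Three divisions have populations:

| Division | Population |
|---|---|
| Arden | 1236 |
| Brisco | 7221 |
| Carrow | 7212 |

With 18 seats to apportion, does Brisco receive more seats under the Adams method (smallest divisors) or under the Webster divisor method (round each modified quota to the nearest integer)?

Webster

Adams: Arden 2, Brisco 8, Carrow 8.
Webster: Arden 1, Brisco 9, Carrow 8.
Brisco gets 8 under Adams and 9 under Webster.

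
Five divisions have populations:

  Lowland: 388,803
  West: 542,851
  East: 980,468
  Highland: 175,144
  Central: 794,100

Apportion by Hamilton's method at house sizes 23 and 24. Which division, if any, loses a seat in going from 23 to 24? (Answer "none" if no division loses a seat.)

Highland

At 23 seats: Lowland 3, West 4, East 8, Highland 2, Central 6.
At 24 seats: Lowland 3, West 5, East 8, Highland 1, Central 7.
Highland drops from 2 to 1.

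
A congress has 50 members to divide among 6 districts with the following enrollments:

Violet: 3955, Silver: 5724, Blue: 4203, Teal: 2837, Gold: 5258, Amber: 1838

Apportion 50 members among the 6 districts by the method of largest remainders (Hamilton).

Violet 8; Silver 12; Blue 9; Teal 6; Gold 11; Amber 4

Standard divisor: 23815 ÷ 50 ≈ 476.3.
Standard quotas: Violet 8.3036, Silver 12.0176, Blue 8.8243, Teal 5.9563, Gold 11.0393, Amber 3.8589.
Lower quotas: Violet 8, Silver 12, Blue 8, Teal 5, Gold 11, Amber 3 (sum 47, leaving 3 seats).
Remainders in descending order: Teal 0.9563, Amber 0.8589, Blue 0.8243, Violet 0.3036, Gold 0.0393, Silver 0.0176.
Largest remainders: Teal, Amber, Blue receive the extra seats.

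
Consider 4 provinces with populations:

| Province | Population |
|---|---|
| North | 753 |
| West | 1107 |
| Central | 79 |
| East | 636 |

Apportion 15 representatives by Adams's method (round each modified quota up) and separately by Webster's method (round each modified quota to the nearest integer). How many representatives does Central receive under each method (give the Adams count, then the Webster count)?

Adams: North 4, West 6, Central 1, East 4.
Webster: North 4, West 7, Central 0, East 4.
Central gets 1 under Adams and 0 under Webster.

1 and 0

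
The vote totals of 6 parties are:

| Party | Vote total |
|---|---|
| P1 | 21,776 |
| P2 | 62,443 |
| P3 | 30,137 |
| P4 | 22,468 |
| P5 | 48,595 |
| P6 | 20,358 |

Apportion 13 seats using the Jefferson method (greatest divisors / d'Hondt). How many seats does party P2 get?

5

Standard divisor 205777/13 ≈ 15829; standard quotas: P1 1.376, P2 3.945, P3 1.904, P4 1.419, P5 3.070, P6 1.286.
Rounding down gives 1, 3, 1, 1, 3, 1 = 10 seats, so the divisor must be adjusted.
With modified divisor 12300: modified quotas P1 1.770, P2 5.077, P3 2.450, P4 1.827, P5 3.951, P6 1.655.
Rounding down: P1 1, P2 5, P3 2, P4 1, P5 3, P6 1 (total 13).
P2 receives 5.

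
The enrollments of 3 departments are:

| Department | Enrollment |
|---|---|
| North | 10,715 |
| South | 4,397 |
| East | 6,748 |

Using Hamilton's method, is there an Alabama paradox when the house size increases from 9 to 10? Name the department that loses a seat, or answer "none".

none

At 9 seats: North 4, South 2, East 3.
At 10 seats: North 5, South 2, East 3.
No department's allocation decreased.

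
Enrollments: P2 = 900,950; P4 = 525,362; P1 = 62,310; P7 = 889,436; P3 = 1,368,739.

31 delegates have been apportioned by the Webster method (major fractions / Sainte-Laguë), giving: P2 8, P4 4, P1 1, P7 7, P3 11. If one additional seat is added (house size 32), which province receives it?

Priority for the next seat is population ÷ (current seats + 0.5).
Priorities: P2 105994.118, P4 116747.111, P1 41540.000, P7 118591.467, P3 119020.783.
Highest priority: P3.

P3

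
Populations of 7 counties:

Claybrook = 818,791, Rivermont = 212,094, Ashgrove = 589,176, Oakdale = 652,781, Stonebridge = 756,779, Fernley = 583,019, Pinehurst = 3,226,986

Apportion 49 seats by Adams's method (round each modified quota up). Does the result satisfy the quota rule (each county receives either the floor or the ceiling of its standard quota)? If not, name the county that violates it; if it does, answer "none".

Standard quotas: Claybrook 5.866, Rivermont 1.519, Ashgrove 4.221, Oakdale 4.677, Stonebridge 5.422, Fernley 4.177, Pinehurst 23.119.
Adams allocation: Claybrook 6, Rivermont 2, Ashgrove 4, Oakdale 5, Stonebridge 6, Fernley 4, Pinehurst 22.
Pinehurst has quota 23.119 (lower 23, upper 24) but receives 22 — outside the quota interval.

Pinehurst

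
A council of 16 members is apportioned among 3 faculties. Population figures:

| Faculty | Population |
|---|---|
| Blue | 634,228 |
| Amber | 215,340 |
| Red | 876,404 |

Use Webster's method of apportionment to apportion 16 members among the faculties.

Standard divisor 1725972/16 ≈ 107873.25; standard quotas: Blue 5.879, Amber 1.996, Red 8.124.
Rounding to the nearest integer gives Blue 6, Amber 2, Red 8 — total 16, matching the house size, so no adjustment is needed.

Blue 6, Amber 2, Red 8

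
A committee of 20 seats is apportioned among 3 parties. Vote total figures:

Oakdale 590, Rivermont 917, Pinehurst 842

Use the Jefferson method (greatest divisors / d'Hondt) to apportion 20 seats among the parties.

Standard divisor 2349/20 ≈ 117.45; standard quotas: Oakdale 5.023, Rivermont 7.808, Pinehurst 7.169.
Rounding down gives 5, 7, 7 = 19 seats, so the divisor must be adjusted.
With modified divisor 110: modified quotas Oakdale 5.364, Rivermont 8.336, Pinehurst 7.655.
Rounding down: Oakdale 5, Rivermont 8, Pinehurst 7 (total 20).

Oakdale=5; Rivermont=8; Pinehurst=7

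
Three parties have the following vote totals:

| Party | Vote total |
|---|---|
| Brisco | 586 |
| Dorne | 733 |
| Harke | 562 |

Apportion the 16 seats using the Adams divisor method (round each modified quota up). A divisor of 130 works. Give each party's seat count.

With modified divisor 130: modified quotas Brisco 4.508, Dorne 5.638, Harke 4.323.
Rounding up: Brisco 5, Dorne 6, Harke 5 (total 16).

Brisco 5; Dorne 6; Harke 5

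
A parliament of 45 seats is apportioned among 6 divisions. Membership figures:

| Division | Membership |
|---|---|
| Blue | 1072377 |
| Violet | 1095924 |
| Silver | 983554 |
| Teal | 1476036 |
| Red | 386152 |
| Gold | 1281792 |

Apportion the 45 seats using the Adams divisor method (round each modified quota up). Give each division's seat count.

Blue 8, Violet 8, Silver 7, Teal 10, Red 3, Gold 9

Standard divisor 6295835/45 ≈ 139907.444; standard quotas: Blue 7.665, Violet 7.833, Silver 7.030, Teal 10.550, Red 2.760, Gold 9.162.
Rounding up gives 8, 8, 8, 11, 3, 10 = 48 seats, so the divisor must be adjusted.
With modified divisor 150400: modified quotas Blue 7.130, Violet 7.287, Silver 6.540, Teal 9.814, Red 2.567, Gold 8.523.
Rounding up: Blue 8, Violet 8, Silver 7, Teal 10, Red 3, Gold 9 (total 45).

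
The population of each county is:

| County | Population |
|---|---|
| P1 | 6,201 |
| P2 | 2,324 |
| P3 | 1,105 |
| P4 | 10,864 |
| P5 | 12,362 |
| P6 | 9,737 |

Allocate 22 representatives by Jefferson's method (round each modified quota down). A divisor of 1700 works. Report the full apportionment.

With modified divisor 1700: modified quotas P1 3.648, P2 1.367, P3 0.650, P4 6.391, P5 7.272, P6 5.728.
Rounding down: P1 3, P2 1, P3 0, P4 6, P5 7, P6 5 (total 22).

P1=3, P2=1, P3=0, P4=6, P5=7, P6=5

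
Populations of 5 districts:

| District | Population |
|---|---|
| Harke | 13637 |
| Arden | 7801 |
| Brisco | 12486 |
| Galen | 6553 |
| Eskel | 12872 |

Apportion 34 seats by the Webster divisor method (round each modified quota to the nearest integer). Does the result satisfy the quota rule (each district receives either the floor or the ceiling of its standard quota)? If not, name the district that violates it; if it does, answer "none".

Standard quotas: Harke 8.691, Arden 4.972, Brisco 7.957, Galen 4.176, Eskel 8.203.
Webster allocation: Harke 9, Arden 5, Brisco 8, Galen 4, Eskel 8.
Every allocation lies between the lower and upper quota.

none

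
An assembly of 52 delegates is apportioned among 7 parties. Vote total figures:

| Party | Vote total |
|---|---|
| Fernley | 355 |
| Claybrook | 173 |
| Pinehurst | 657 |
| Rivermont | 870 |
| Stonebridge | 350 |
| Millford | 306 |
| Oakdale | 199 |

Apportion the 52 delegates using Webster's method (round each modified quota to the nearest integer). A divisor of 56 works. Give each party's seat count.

Fernley 6, Claybrook 3, Pinehurst 12, Rivermont 16, Stonebridge 6, Millford 5, Oakdale 4

With modified divisor 56: modified quotas Fernley 6.339, Claybrook 3.089, Pinehurst 11.732, Rivermont 15.536, Stonebridge 6.250, Millford 5.464, Oakdale 3.554.
Rounding to the nearest integer: Fernley 6, Claybrook 3, Pinehurst 12, Rivermont 16, Stonebridge 6, Millford 5, Oakdale 4 (total 52).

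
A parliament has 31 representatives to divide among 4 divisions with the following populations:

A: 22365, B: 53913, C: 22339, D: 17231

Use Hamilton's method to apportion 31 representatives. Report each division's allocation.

The standard divisor is 115848/31 ≈ 3737.032.
Standard quotas: A 5.9847, B 14.4267, C 5.9777, D 4.6109.
Lower quotas: A 5, B 14, C 5, D 4 (sum 28, leaving 3 seats).
Remainders in descending order: A 0.9847, C 0.9777, D 0.6109, B 0.4267.
Largest remainders: A, C, D receive the extra seats.

A: 6, B: 14, C: 6, D: 5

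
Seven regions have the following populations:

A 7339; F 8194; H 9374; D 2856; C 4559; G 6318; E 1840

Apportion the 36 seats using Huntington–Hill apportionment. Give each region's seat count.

With divisor 1143: modified quotas A 6.421, F 7.169, H 8.201, D 2.499, C 3.989, G 5.528, E 1.610.
Geometric-mean thresholds: A √(6·7)=6.481, F √(7·8)=7.483, H √(8·9)=8.485, D √(2·3)=2.449, C √(3·4)=3.464, G √(5·6)=5.477, E √(1·2)=1.414.
Each quota rounded against its threshold gives A 6, F 7, H 8, D 3, C 4, G 6, E 2 (total 36).

A: 6; F: 7; H: 8; D: 3; C: 4; G: 6; E: 2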